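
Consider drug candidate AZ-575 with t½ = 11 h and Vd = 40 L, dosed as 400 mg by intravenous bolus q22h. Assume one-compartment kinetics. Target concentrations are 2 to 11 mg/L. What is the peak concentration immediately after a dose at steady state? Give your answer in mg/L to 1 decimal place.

13.3 mg/L

The dosing interval is 2 half-lives, so f = 2^(−2) = 0.25.
Accumulation ratio R = 1/(1 − f) = 1/0.75 = 4/3.
Single-dose peak C₀ = D/Vd = 400/40 = 10 mg/L.
Steady-state peak Cmax,ss = C₀·R = 10 × 4/3 ≈ 13.333 mg/L.
Peak 13.3 mg/L vs MTC 11 mg/L: exceeds toxic threshold.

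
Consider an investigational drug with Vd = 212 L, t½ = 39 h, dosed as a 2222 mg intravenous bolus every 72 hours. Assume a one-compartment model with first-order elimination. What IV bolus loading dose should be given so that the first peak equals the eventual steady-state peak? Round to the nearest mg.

f = (1/2)^(72/39) ≈ 0.278133; accumulation ratio R = 1/(1−f) ≈ 1.38530.
Loading dose to hit Cmax,ss on first dose: D_load = D_maint·R ≈ 2222 × 1.38530 ≈ 3078.14 mg.

3078 mg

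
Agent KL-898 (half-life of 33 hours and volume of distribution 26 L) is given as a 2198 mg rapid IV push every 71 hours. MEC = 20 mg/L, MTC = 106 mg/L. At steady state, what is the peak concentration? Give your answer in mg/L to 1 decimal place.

τ/t½ = 71/33 ≈ 2.1515, so fraction remaining f = (1/2)^(71/33) ≈ 0.2251.
Accumulation ratio R = 1/(1 − f) ≈ 1/0.7749 ≈ 1.2905.
Each bolus raises the concentration by D/Vd = 2198/26 ≈ 84.538 mg/L.
Steady-state peak Cmax,ss = C₀·R ≈ 84.538 × 1.2905 ≈ 109.096 mg/L.
Peak 109.1 mg/L vs MTC 106 mg/L: exceeds toxic threshold.

109.1 mg/L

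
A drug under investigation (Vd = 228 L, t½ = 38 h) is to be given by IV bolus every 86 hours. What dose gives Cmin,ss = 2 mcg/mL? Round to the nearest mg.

τ/t½ = 86/38 ≈ 2.2632, so f = (1/2)^(86/38) ≈ 0.208316.
Cmin,ss = (D/Vd)·f/(1−f), so D = Cmin,ss·Vd·(1−f)/f.
D = 2 × 228 × (1−f)/f ≈ 2 × 228 × 3.80040 ≈ 1732.98 mg.

1733 mg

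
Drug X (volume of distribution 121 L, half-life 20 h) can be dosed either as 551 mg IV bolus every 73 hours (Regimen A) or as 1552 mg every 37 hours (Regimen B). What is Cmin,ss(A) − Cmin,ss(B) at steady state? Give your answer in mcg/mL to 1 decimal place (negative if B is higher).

Regimen A: f = (1/2)^(73/20) ≈ 0.0797; Cmin,ss = (551/121)·f/(1−f) ≈ 0.394 mcg/mL.
Regimen B: f = (1/2)^(37/20) ≈ 0.2774; Cmin,ss = (1552/121)·f/(1−f) ≈ 4.924 mcg/mL.
Difference ≈ 0.394 − 4.924 ≈ -4.530 mcg/mL.

-4.5 mcg/mL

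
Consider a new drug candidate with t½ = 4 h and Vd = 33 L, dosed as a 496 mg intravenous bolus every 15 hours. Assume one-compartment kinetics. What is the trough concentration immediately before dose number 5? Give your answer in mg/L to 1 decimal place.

f = (1/2)^(τ/t½) = (1/2)^(15/4) ≈ 0.0743.
C₀ = D/Vd = 496/33 ≈ 15.030 mg/L.
Before the 5th dose, 4 doses have been given. Superposition: Cmin = C₀·(f + f² + … + f^4).
≈ 15.030 × (0.0743 + 0.0055 + 0.0004 + 0.0000) ≈ 15.030 × 0.0802 ≈ 1.205 mg/L.

1.2 mg/L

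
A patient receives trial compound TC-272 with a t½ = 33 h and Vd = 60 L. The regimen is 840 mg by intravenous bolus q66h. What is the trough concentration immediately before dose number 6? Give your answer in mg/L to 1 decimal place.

4.7 mg/L

f = (1/2)^(τ/t½) = (1/2)^(66/33) ≈ 0.2500.
C₀ = D/Vd = 840/60 ≈ 14.000 mg/L.
Before the 6th dose, 5 doses have been given. Superposition: Cmin = C₀·(f + f² + … + f^5).
≈ 14.000 × (0.2500 + 0.0625 + 0.0156 + 0.0039 + 0.0010) ≈ 14.000 × 0.3330 ≈ 4.662 mg/L.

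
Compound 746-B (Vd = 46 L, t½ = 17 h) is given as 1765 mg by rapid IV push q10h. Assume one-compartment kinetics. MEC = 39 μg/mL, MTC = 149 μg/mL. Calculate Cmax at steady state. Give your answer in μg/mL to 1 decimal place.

τ/t½ = 10/17 ≈ 0.58824, so fraction remaining f = (1/2)^(10/17) ≈ 0.6652.
Accumulation ratio R = 1/(1 − f) ≈ 1/0.3348 ≈ 2.9869.
Single-dose peak C₀ = D/Vd = 1765/46 ≈ 38.370 μg/mL.
Steady-state peak Cmax,ss = C₀·R ≈ 38.370 × 2.9869 ≈ 114.607 μg/mL.
Peak 114.6 μg/mL vs MTC 149 μg/mL: below toxic threshold.

114.6 μg/mL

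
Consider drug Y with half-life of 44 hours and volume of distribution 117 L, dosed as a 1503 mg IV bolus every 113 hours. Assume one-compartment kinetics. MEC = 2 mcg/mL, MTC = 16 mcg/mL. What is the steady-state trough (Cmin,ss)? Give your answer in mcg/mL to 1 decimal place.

2.6 mcg/mL

k = ln2/t½ = ln2/44 ≈ 0.015753 h⁻¹; fraction remaining f = e^(−kτ) = e^(−0.015753×113) ≈ 0.1686.
Single-dose peak C₀ = D/Vd = 1503/117 ≈ 12.846 mcg/mL.
Steady-state trough Cmin,ss = C₀·f/(1−f) ≈ 12.846 × 0.1686/0.8314 ≈ 2.605 mcg/mL.
Trough 2.6 mcg/mL vs MEC 2 mcg/mL: adequate.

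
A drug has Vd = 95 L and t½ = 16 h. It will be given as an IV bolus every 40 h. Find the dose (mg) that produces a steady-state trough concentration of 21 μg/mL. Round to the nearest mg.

9290 mg

τ/t½ = 40/16 ≈ 2.5, so f = (1/2)^(40/16) ≈ 0.176777.
Cmin,ss = (D/Vd)·f/(1−f), so D = Cmin,ss·Vd·(1−f)/f.
D = 21 × 95 × (1−f)/f ≈ 21 × 95 × 4.65684 ≈ 9290.40 mg.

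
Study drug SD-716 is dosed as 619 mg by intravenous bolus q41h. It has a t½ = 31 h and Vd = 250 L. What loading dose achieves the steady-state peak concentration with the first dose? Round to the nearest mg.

1031 mg

f = (1/2)^(41/31) ≈ 0.399819; accumulation ratio R = 1/(1−f) ≈ 1.66616.
Loading dose to hit Cmax,ss on first dose: D_load = D_maint·R ≈ 619 × 1.66616 ≈ 1031.35 mg.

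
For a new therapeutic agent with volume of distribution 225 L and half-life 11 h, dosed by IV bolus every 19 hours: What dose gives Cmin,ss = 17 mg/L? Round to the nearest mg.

τ/t½ = 19/11 ≈ 1.7273, so f = (1/2)^(19/11) ≈ 0.302022.
Cmin,ss = (D/Vd)·f/(1−f), so D = Cmin,ss·Vd·(1−f)/f.
D = 17 × 225 × (1−f)/f ≈ 17 × 225 × 2.31102 ≈ 8839.65 mg.

8840 mg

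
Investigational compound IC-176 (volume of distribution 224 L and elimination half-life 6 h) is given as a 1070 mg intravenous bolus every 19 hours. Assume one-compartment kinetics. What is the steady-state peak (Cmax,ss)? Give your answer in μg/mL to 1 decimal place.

τ/t½ = 19/6 ≈ 3.1667, so fraction remaining f = (1/2)^(19/6) ≈ 0.1114.
At steady state, accumulation factor R = 1/(1 − e^(−kτ)) ≈ 1.1254.
Each bolus raises the concentration by D/Vd = 1070/224 ≈ 4.777 μg/mL.
Steady-state peak Cmax,ss = C₀·R ≈ 4.777 × 1.1254 ≈ 5.376 μg/mL.

5.4 μg/mL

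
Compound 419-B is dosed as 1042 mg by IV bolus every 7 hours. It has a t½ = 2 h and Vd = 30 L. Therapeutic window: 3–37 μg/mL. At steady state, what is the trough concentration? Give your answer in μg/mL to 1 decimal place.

3.4 μg/mL

k = ln2/t½ = ln2/2 ≈ 0.346574 h⁻¹; fraction remaining f = e^(−kτ) = e^(−0.346574×7) ≈ 0.0884.
Single-dose peak C₀ = D/Vd = 1042/30 ≈ 34.733 μg/mL.
Steady-state trough Cmin,ss = C₀·f/(1−f) ≈ 34.733 × 0.0884/0.9116 ≈ 3.368 μg/mL.
Trough 3.4 μg/mL vs MEC 3 μg/mL: adequate.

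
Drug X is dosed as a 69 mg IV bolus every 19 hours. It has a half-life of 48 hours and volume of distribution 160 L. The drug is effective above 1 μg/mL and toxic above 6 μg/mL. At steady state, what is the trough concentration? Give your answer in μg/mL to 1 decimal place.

τ/t½ = 19/48 ≈ 0.39583, so fraction remaining f = (1/2)^(19/48) ≈ 0.7601.
Single-dose peak C₀ = D/Vd = 69/160 ≈ 0.431 μg/mL.
Steady-state trough Cmin,ss = C₀·f/(1−f) ≈ 0.431 × 0.7601/0.2399 ≈ 1.366 μg/mL.
Trough 1.4 μg/mL vs MEC 1 μg/mL: adequate.

1.4 μg/mL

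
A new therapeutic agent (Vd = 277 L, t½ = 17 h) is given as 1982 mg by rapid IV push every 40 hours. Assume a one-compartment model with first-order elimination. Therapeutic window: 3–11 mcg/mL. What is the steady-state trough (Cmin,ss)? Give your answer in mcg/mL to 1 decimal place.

1.7 mcg/mL

Over one 40-h interval, 40/17 ≈ 2.3529 half-lives elapse, leaving f ≈ 0.1957 of each dose.
At steady state, accumulation factor R = 1/(1 − e^(−kτ)) ≈ 1.2433.
Single-dose peak C₀ = D/Vd = 1982/277 ≈ 7.155 mcg/mL.
Cmax,ss = C₀/(1 − f) ≈ 7.155/0.8043 ≈ 8.896 mcg/mL.
One interval later, Cmin,ss = Cmax,ss·e^(−kτ) ≈ 8.896 × 0.1957 ≈ 1.741 mcg/mL.
Trough 1.7 mcg/mL vs MEC 3 mcg/mL: subtherapeutic.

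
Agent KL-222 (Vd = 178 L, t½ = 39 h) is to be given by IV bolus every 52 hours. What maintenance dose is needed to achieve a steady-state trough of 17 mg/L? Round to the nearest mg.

4599 mg

τ/t½ = 52/39 ≈ 1.3333, so f = (1/2)^(52/39) ≈ 0.396850.
Cmin,ss = (D/Vd)·f/(1−f), so D = Cmin,ss·Vd·(1−f)/f.
D = 17 × 178 × (1−f)/f ≈ 17 × 178 × 1.51984 ≈ 4599.04 mg.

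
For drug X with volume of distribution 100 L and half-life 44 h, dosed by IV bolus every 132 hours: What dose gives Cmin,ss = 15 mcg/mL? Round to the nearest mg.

10500 mg

τ/t½ = 132/44 ≈ 3, so f = (1/2)^(132/44) ≈ 0.125000.
Cmin,ss = (D/Vd)·f/(1−f), so D = Cmin,ss·Vd·(1−f)/f.
D = 15 × 100 × (1−f)/f ≈ 15 × 100 × 7.00000 ≈ 10500.00 mg.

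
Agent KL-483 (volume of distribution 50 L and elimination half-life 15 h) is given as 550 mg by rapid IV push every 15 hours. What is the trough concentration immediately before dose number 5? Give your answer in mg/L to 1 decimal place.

f = (1/2)^(τ/t½) = (1/2)^(15/15) ≈ 0.5000.
C₀ = D/Vd = 550/50 ≈ 11.000 mg/L.
Before the 5th dose, 4 doses have been given. Superposition: Cmin = C₀·(f + f² + … + f^4).
≈ 11.000 × (0.5000 + 0.2500 + 0.1250 + 0.0625) ≈ 11.000 × 0.9375 ≈ 10.312 mg/L.

10.3 mg/L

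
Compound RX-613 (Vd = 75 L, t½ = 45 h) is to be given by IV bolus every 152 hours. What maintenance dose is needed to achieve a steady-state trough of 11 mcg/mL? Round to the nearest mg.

τ/t½ = 152/45 ≈ 3.3778, so f = (1/2)^(152/45) ≈ 0.096203.
Cmin,ss = (D/Vd)·f/(1−f), so D = Cmin,ss·Vd·(1−f)/f.
D = 11 × 75 × (1−f)/f ≈ 11 × 75 × 9.39469 ≈ 7750.62 mg.

7751 mg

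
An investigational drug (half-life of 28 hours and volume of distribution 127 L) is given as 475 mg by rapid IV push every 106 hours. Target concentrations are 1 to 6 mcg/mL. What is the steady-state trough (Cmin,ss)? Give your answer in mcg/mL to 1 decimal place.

0.3 mcg/mL

τ/t½ = 106/28 ≈ 3.7857, so fraction remaining f = (1/2)^(106/28) ≈ 0.0725.
Each bolus raises the concentration by D/Vd = 475/127 ≈ 3.740 mcg/mL.
Steady-state trough Cmin,ss = C₀·f/(1−f) ≈ 3.740 × 0.0725/0.9275 ≈ 0.292 mcg/mL.
Trough 0.3 mcg/mL vs MEC 1 mcg/mL: subtherapeutic.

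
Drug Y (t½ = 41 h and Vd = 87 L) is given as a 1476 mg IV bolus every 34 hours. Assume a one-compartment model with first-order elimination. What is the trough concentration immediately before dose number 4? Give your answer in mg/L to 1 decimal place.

17.9 mg/L

f = (1/2)^(τ/t½) = (1/2)^(34/41) ≈ 0.5628.
C₀ = D/Vd = 1476/87 ≈ 16.966 mg/L.
Before the 4th dose, 3 doses have been given. Superposition: Cmin = C₀·(f + f² + … + f^3).
≈ 16.966 × (0.5628 + 0.3167 + 0.1783) ≈ 16.966 × 1.0578 ≈ 17.947 mg/L.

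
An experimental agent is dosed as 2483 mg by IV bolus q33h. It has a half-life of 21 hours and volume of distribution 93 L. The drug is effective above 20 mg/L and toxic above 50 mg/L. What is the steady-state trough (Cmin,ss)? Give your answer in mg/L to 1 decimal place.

τ/t½ = 33/21 ≈ 1.5714, so fraction remaining f = (1/2)^(33/21) ≈ 0.3365.
At steady state, accumulation factor R = 1/(1 − e^(−kτ)) ≈ 1.5072.
Each bolus raises the concentration by D/Vd = 2483/93 ≈ 26.699 mg/L.
Cmax,ss = C₀/(1 − f) ≈ 26.699/0.6635 ≈ 40.240 mg/L.
One interval later, Cmin,ss = Cmax,ss·e^(−kτ) ≈ 40.240 × 0.3365 ≈ 13.541 mg/L.
Trough 13.5 mg/L vs MEC 20 mg/L: subtherapeutic.

13.5 mg/L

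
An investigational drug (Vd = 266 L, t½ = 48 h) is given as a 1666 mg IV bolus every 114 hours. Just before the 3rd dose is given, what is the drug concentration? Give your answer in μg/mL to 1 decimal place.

f = (1/2)^(τ/t½) = (1/2)^(114/48) ≈ 0.1928.
C₀ = D/Vd = 1666/266 ≈ 6.263 μg/mL.
Before the 3rd dose, 2 doses have been given. Superposition: Cmin = C₀·(f + f²).
≈ 6.263 × (0.1928 + 0.0372) ≈ 6.263 × 0.2300 ≈ 1.440 μg/mL.

1.4 μg/mL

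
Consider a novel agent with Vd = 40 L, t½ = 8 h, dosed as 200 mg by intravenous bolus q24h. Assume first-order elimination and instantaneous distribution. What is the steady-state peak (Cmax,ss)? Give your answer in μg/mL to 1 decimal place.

5.7 μg/mL

τ = 24 h = 3 half-lives, so f = (1/2)^3 = 0.125.
Accumulation ratio R = 1/(1 − f) = 1/0.875 = 8/7.
Single-dose peak C₀ = D/Vd = 200/40 = 5 μg/mL.
Steady-state peak Cmax,ss = C₀·R = 5 × 8/7 ≈ 5.714 μg/mL.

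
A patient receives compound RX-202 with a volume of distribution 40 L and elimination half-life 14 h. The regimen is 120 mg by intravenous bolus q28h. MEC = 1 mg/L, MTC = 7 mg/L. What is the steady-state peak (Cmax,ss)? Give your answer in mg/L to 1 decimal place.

The dosing interval is 2 half-lives, so f = 2^(−2) = 0.25.
At steady state, R = 1/(1 − 0.25) = 4/3.
Single-dose peak C₀ = D/Vd = 120/40 = 3 mg/L.
Steady-state peak Cmax,ss = C₀·R = 3 × 4/3 ≈ 4.000 mg/L.
Peak 4.0 mg/L vs MTC 7 mg/L: below toxic threshold.

4.0 mg/L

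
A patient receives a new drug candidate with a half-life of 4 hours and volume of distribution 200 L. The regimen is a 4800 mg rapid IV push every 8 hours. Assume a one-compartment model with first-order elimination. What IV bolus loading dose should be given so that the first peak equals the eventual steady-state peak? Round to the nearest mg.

6400 mg

f = (1/2)^(8/4) ≈ 0.250000; accumulation ratio R = 1/(1−f) ≈ 1.33333.
Loading dose to hit Cmax,ss on first dose: D_load = D_maint·R ≈ 4800 × 1.33333 ≈ 6399.98 mg.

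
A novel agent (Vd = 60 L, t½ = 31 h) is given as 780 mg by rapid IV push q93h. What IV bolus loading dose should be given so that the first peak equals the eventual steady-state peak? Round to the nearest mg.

f = (1/2)^(93/31) ≈ 0.125000; accumulation ratio R = 1/(1−f) ≈ 1.14286.
Loading dose to hit Cmax,ss on first dose: D_load = D_maint·R ≈ 780 × 1.14286 ≈ 891.43 mg.

891 mg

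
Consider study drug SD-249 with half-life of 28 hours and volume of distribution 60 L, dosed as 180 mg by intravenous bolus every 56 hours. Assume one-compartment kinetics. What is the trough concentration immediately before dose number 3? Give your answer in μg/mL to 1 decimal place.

f = (1/2)^(τ/t½) = (1/2)^(56/28) ≈ 0.2500.
C₀ = D/Vd = 180/60 ≈ 3.000 μg/mL.
Before the 3rd dose, 2 doses have been given. Superposition: Cmin = C₀·(f + f²).
≈ 3.000 × (0.2500 + 0.0625) ≈ 3.000 × 0.3125 ≈ 0.938 μg/mL.

0.9 μg/mL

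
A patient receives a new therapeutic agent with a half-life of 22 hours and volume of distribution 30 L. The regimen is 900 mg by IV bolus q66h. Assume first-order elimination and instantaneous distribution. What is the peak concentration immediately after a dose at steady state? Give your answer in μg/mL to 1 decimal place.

34.3 μg/mL

τ = 66 h = 3 half-lives, so f = (1/2)^3 = 0.125.
Accumulation ratio R = 1/(1 − f) = 1/0.875 = 8/7.
Single-dose peak C₀ = D/Vd = 900/30 = 30 μg/mL.
Steady-state peak Cmax,ss = C₀·R = 30 × 8/7 ≈ 34.286 μg/mL.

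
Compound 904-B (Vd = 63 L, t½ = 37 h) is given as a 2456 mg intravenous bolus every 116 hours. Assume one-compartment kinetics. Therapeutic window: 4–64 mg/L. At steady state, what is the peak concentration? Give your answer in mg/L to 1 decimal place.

Over one 116-h interval, 116/37 ≈ 3.1351 half-lives elapse, leaving f ≈ 0.1138 of each dose.
Accumulation ratio R = 1/(1 − f) ≈ 1/0.8862 ≈ 1.1284.
Each bolus raises the concentration by D/Vd = 2456/63 ≈ 38.984 mg/L.
Steady-state peak Cmax,ss = C₀·R ≈ 38.984 × 1.1284 ≈ 43.990 mg/L.
Peak 44.0 mg/L vs MTC 64 mg/L: below toxic threshold.

44.0 mg/L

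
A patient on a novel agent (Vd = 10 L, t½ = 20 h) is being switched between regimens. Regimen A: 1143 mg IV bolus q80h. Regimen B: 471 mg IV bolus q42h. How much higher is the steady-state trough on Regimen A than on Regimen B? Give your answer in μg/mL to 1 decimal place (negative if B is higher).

Regimen A: f = (1/2)^(80/20) ≈ 0.0625; Cmin,ss = (1143/10)·f/(1−f) ≈ 7.620 μg/mL.
Regimen B: f = (1/2)^(42/20) ≈ 0.2333; Cmin,ss = (471/10)·f/(1−f) ≈ 14.332 μg/mL.
Difference ≈ 7.620 − 14.332 ≈ -6.712 μg/mL.

-6.7 μg/mL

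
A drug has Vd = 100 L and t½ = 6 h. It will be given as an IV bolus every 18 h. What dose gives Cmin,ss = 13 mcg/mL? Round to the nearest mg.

9100 mg

τ/t½ = 18/6 ≈ 3, so f = (1/2)^(18/6) ≈ 0.125000.
Cmin,ss = (D/Vd)·f/(1−f), so D = Cmin,ss·Vd·(1−f)/f.
D = 13 × 100 × (1−f)/f ≈ 13 × 100 × 7.00000 ≈ 9100.00 mg.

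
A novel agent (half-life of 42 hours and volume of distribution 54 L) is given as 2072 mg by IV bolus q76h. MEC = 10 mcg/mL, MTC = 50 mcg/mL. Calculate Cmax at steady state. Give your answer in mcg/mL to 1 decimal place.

53.7 mcg/mL

τ/t½ = 76/42 ≈ 1.8095, so fraction remaining f = (1/2)^(76/42) ≈ 0.2853.
At steady state, accumulation factor R = 1/(1 − e^(−kτ)) ≈ 1.3992.
Each bolus raises the concentration by D/Vd = 2072/54 ≈ 38.370 mcg/mL.
Cmax,ss = C₀/(1 − f) ≈ 38.370/0.7147 ≈ 53.687 mcg/mL.
Peak 53.7 mcg/mL vs MTC 50 mcg/mL: exceeds toxic threshold.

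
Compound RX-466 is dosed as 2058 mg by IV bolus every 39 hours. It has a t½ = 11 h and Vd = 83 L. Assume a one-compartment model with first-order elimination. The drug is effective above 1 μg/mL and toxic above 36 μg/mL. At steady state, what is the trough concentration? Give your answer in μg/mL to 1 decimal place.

k = ln2/t½ = ln2/11 ≈ 0.063013 h⁻¹; fraction remaining f = e^(−kτ) = e^(−0.063013×39) ≈ 0.0856.
Accumulation ratio R = 1/(1 − f) ≈ 1/0.9144 ≈ 1.0936.
Single-dose peak C₀ = D/Vd = 2058/83 ≈ 24.795 μg/mL.
Cmax,ss = C₀/(1 − f) ≈ 24.795/0.9144 ≈ 27.116 μg/mL.
Steady-state trough Cmin,ss = Cmax,ss·f ≈ 27.116 × 0.0856 ≈ 2.321 μg/mL.
Trough 2.3 μg/mL vs MEC 1 μg/mL: adequate.

2.3 μg/mL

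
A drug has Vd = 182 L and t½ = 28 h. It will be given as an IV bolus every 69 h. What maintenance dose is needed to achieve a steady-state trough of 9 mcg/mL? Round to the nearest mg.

τ/t½ = 69/28 ≈ 2.4643, so f = (1/2)^(69/28) ≈ 0.181207.
Cmin,ss = (D/Vd)·f/(1−f), so D = Cmin,ss·Vd·(1−f)/f.
D = 9 × 182 × (1−f)/f ≈ 9 × 182 × 4.51855 ≈ 7401.38 mg.

7401 mg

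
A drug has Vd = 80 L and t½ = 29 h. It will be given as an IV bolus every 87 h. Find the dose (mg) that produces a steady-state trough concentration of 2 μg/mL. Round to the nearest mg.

τ/t½ = 87/29 ≈ 3, so f = (1/2)^(87/29) ≈ 0.125000.
Cmin,ss = (D/Vd)·f/(1−f), so D = Cmin,ss·Vd·(1−f)/f.
D = 2 × 80 × (1−f)/f ≈ 2 × 80 × 7.00000 ≈ 1120.00 mg.

1120 mg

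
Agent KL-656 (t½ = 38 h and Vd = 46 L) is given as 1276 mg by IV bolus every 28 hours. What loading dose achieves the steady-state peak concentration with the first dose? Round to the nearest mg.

f = (1/2)^(28/38) ≈ 0.600051; accumulation ratio R = 1/(1−f) ≈ 2.50032.
Loading dose to hit Cmax,ss on first dose: D_load = D_maint·R ≈ 1276 × 2.50032 ≈ 3190.41 mg.

3190 mg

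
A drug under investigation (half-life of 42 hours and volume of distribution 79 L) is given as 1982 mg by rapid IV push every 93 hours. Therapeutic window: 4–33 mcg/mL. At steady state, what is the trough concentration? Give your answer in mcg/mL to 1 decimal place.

k = ln2/t½ = ln2/42 ≈ 0.016504 h⁻¹; fraction remaining f = e^(−kτ) = e^(−0.016504×93) ≈ 0.2155.
Accumulation ratio R = 1/(1 − f) ≈ 1/0.7845 ≈ 1.2747.
Each bolus raises the concentration by D/Vd = 1982/79 ≈ 25.089 mcg/mL.
Steady-state peak Cmax,ss = C₀·R ≈ 25.089 × 1.2747 ≈ 31.981 mcg/mL.
Steady-state trough Cmin,ss = Cmax,ss·f ≈ 31.981 × 0.2155 ≈ 6.892 mcg/mL.
Trough 6.9 mcg/mL vs MEC 4 mcg/mL: adequate.

6.9 mcg/mL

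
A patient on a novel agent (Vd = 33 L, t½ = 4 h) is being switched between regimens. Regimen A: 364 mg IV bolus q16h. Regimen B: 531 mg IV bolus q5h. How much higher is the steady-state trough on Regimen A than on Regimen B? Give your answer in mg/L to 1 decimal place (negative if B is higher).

-10.9 mg/L

Regimen A: f = (1/2)^(16/4) ≈ 0.0625; Cmin,ss = (364/33)·f/(1−f) ≈ 0.735 mg/L.
Regimen B: f = (1/2)^(5/4) ≈ 0.4204; Cmin,ss = (531/33)·f/(1−f) ≈ 11.671 mg/L.
Difference ≈ 0.735 − 11.671 ≈ -10.936 mg/L.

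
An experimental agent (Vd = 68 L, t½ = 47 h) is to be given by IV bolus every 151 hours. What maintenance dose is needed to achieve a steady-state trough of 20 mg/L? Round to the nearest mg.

τ/t½ = 151/47 ≈ 3.2128, so f = (1/2)^(151/47) ≈ 0.107860.
Cmin,ss = (D/Vd)·f/(1−f), so D = Cmin,ss·Vd·(1−f)/f.
D = 20 × 68 × (1−f)/f ≈ 20 × 68 × 8.27128 ≈ 11248.94 mg.

11249 mg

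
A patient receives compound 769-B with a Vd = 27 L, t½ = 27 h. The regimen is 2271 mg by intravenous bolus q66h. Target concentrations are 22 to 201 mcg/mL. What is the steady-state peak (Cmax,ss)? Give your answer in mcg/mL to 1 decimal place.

103.0 mcg/mL

k = ln2/t½ = ln2/27 ≈ 0.025672 h⁻¹; fraction remaining f = e^(−kτ) = e^(−0.025672×66) ≈ 0.1837.
Accumulation ratio R = 1/(1 − f) ≈ 1/0.8163 ≈ 1.2250.
Each bolus raises the concentration by D/Vd = 2271/27 ≈ 84.111 mcg/mL.
Steady-state peak Cmax,ss = C₀·R ≈ 84.111 × 1.2250 ≈ 103.036 mcg/mL.
Peak 103.0 mcg/mL vs MTC 201 mcg/mL: below toxic threshold.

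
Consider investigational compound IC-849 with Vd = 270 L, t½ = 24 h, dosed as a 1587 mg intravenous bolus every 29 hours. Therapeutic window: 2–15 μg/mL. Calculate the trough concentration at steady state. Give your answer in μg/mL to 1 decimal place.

k = ln2/t½ = ln2/24 ≈ 0.028881 h⁻¹; fraction remaining f = e^(−kτ) = e^(−0.028881×29) ≈ 0.4328.
At steady state, accumulation factor R = 1/(1 − e^(−kτ)) ≈ 1.7630.
Single-dose peak C₀ = D/Vd = 1587/270 ≈ 5.878 μg/mL.
Steady-state peak Cmax,ss = C₀·R ≈ 5.878 × 1.7630 ≈ 10.363 μg/mL.
Steady-state trough Cmin,ss = Cmax,ss·f ≈ 10.363 × 0.4328 ≈ 4.485 μg/mL.
Trough 4.5 μg/mL vs MEC 2 μg/mL: adequate.

4.5 μg/mL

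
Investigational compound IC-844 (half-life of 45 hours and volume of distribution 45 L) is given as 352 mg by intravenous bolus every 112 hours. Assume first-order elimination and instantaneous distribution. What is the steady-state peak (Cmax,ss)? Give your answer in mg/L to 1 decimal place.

9.5 mg/L

k = ln2/t½ = ln2/45 ≈ 0.015403 h⁻¹; fraction remaining f = e^(−kτ) = e^(−0.015403×112) ≈ 0.1781.
At steady state, accumulation factor R = 1/(1 − e^(−kτ)) ≈ 1.2167.
Single-dose peak C₀ = D/Vd = 352/45 ≈ 7.822 mg/L.
Steady-state peak Cmax,ss = C₀·R ≈ 7.822 × 1.2167 ≈ 9.517 mg/L.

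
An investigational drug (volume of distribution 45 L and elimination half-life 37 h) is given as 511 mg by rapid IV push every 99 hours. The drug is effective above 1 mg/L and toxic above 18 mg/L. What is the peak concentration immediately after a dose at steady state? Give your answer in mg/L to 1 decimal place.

13.5 mg/L

Over one 99-h interval, 99/37 ≈ 2.6757 half-lives elapse, leaving f ≈ 0.1565 of each dose.
Accumulation ratio R = 1/(1 − f) ≈ 1/0.8435 ≈ 1.1855.
Each bolus raises the concentration by D/Vd = 511/45 ≈ 11.356 mg/L.
Steady-state peak Cmax,ss = C₀·R ≈ 11.356 × 1.1855 ≈ 13.463 mg/L.
Peak 13.5 mg/L vs MTC 18 mg/L: below toxic threshold.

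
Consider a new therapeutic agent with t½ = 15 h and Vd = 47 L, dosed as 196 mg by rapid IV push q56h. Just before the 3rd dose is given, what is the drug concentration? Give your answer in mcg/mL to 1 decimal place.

0.3 mcg/mL

f = (1/2)^(τ/t½) = (1/2)^(56/15) ≈ 0.0752.
C₀ = D/Vd = 196/47 ≈ 4.170 mcg/mL.
Before the 3rd dose, 2 doses have been given. Superposition: Cmin = C₀·(f + f²).
≈ 4.170 × (0.0752 + 0.0057) ≈ 4.170 × 0.0809 ≈ 0.337 mcg/mL.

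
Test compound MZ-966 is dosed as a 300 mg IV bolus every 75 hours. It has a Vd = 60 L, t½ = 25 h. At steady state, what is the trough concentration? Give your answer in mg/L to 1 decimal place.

0.7 mg/L

The dosing interval is 3 half-lives, so f = 2^(−3) = 0.125.
Accumulation ratio R = 1/(1 − f) = 1/0.875 = 8/7.
Single-dose peak C₀ = D/Vd = 300/60 = 5 mg/L.
Steady-state peak Cmax,ss = C₀·R = 5 × 8/7 ≈ 5.714 mg/L.
Steady-state trough Cmin,ss = Cmax,ss·f ≈ 5.714 × 0.125 ≈ 0.714 mg/L.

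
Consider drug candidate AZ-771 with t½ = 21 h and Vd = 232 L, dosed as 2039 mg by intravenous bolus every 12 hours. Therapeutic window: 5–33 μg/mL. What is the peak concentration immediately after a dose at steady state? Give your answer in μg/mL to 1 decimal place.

k = ln2/t½ = ln2/21 ≈ 0.033007 h⁻¹; fraction remaining f = e^(−kτ) = e^(−0.033007×12) ≈ 0.6730.
At steady state, accumulation factor R = 1/(1 − e^(−kτ)) ≈ 3.0581.
Single-dose peak C₀ = D/Vd = 2039/232 ≈ 8.789 μg/mL.
Steady-state peak Cmax,ss = C₀·R ≈ 8.789 × 3.0581 ≈ 26.878 μg/mL.
Peak 26.9 μg/mL vs MTC 33 μg/mL: below toxic threshold.

26.9 μg/mL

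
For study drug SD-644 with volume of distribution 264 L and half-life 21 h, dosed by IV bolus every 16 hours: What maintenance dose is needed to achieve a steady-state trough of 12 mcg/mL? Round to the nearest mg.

2204 mg

τ/t½ = 16/21 ≈ 0.7619, so f = (1/2)^(16/21) ≈ 0.589717.
Cmin,ss = (D/Vd)·f/(1−f), so D = Cmin,ss·Vd·(1−f)/f.
D = 12 × 264 × (1−f)/f ≈ 12 × 264 × 0.69573 ≈ 2204.07 mg.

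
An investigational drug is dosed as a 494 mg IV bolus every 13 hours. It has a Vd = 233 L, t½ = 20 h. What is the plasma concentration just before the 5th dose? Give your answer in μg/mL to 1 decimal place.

3.1 μg/mL

f = (1/2)^(τ/t½) = (1/2)^(13/20) ≈ 0.6373.
C₀ = D/Vd = 494/233 ≈ 2.120 μg/mL.
Before the 5th dose, 4 doses have been given. Superposition: Cmin = C₀·(f + f² + … + f^4).
≈ 2.120 × (0.6373 + 0.4062 + 0.2588 + 0.1650) ≈ 2.120 × 1.4673 ≈ 3.111 μg/mL.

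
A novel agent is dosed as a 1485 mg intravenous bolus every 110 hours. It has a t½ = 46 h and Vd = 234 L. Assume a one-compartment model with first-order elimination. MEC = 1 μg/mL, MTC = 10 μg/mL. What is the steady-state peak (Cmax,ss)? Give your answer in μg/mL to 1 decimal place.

7.8 μg/mL

Over one 110-h interval, 110/46 ≈ 2.3913 half-lives elapse, leaving f ≈ 0.1906 of each dose.
At steady state, accumulation factor R = 1/(1 − e^(−kτ)) ≈ 1.2355.
Each bolus raises the concentration by D/Vd = 1485/234 ≈ 6.346 μg/mL.
Cmax,ss = C₀/(1 − f) ≈ 6.346/0.8094 ≈ 7.840 μg/mL.
Peak 7.8 μg/mL vs MTC 10 μg/mL: below toxic threshold.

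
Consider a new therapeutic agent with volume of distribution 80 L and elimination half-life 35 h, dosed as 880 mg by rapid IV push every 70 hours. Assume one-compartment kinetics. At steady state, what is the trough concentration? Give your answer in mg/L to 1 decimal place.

The dosing interval is 2 half-lives, so f = 2^(−2) = 0.25.
At steady state, R = 1/(1 − 0.25) = 4/3.
Single-dose peak C₀ = D/Vd = 880/80 = 11 mg/L.
Steady-state peak Cmax,ss = C₀·R = 11 × 4/3 ≈ 14.667 mg/L.
Steady-state trough Cmin,ss = Cmax,ss·f ≈ 14.667 × 0.25 ≈ 3.667 mg/L.

3.7 mg/L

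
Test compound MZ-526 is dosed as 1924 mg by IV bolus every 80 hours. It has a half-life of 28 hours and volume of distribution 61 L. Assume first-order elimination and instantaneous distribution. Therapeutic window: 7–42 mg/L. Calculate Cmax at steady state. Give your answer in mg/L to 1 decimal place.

Over one 80-h interval, 80/28 ≈ 2.8571 half-lives elapse, leaving f ≈ 0.1380 of each dose.
At steady state, accumulation factor R = 1/(1 − e^(−kτ)) ≈ 1.1601.
Single-dose peak C₀ = D/Vd = 1924/61 ≈ 31.541 mg/L.
Cmax,ss = C₀/(1 − f) ≈ 31.541/0.8620 ≈ 36.590 mg/L.
Peak 36.6 mg/L vs MTC 42 mg/L: below toxic threshold.

36.6 mg/L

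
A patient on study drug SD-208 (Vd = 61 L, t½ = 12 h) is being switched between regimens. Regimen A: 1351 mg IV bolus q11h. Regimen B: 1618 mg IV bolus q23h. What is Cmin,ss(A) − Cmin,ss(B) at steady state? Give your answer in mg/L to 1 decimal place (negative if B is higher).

Regimen A: f = (1/2)^(11/12) ≈ 0.5297; Cmin,ss = (1351/61)·f/(1−f) ≈ 24.945 mg/L.
Regimen B: f = (1/2)^(23/12) ≈ 0.2649; Cmin,ss = (1618/61)·f/(1−f) ≈ 9.558 mg/L.
Difference ≈ 24.945 − 9.558 ≈ 15.387 mg/L.

15.4 mg/L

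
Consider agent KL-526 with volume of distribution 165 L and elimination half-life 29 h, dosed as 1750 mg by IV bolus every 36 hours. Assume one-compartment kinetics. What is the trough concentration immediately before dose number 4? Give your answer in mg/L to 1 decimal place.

7.2 mg/L

f = (1/2)^(τ/t½) = (1/2)^(36/29) ≈ 0.4230.
C₀ = D/Vd = 1750/165 ≈ 10.606 mg/L.
Before the 4th dose, 3 doses have been given. Superposition: Cmin = C₀·(f + f² + … + f^3).
≈ 10.606 × (0.4230 + 0.1789 + 0.0757) ≈ 10.606 × 0.6776 ≈ 7.187 mg/L.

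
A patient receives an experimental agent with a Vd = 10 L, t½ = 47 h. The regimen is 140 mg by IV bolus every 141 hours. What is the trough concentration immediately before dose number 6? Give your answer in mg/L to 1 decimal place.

2.0 mg/L

f = (1/2)^(τ/t½) = (1/2)^(141/47) ≈ 0.1250.
C₀ = D/Vd = 140/10 ≈ 14.000 mg/L.
Before the 6th dose, 5 doses have been given. Superposition: Cmin = C₀·(f + f² + … + f^5).
≈ 14.000 × (0.1250 + 0.0156 + 0.0020 + 0.0002 + 0.0000) ≈ 14.000 × 0.1428 ≈ 1.999 mg/L.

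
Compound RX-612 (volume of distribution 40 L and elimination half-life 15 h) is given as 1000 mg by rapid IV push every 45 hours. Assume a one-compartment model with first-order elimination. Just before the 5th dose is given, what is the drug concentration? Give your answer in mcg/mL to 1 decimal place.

f = (1/2)^(τ/t½) = (1/2)^(45/15) ≈ 0.1250.
C₀ = D/Vd = 1000/40 ≈ 25.000 mcg/mL.
Before the 5th dose, 4 doses have been given. Superposition: Cmin = C₀·(f + f² + … + f^4).
≈ 25.000 × (0.1250 + 0.0156 + 0.0020 + 0.0002) ≈ 25.000 × 0.1428 ≈ 3.570 mcg/mL.

3.6 mcg/mL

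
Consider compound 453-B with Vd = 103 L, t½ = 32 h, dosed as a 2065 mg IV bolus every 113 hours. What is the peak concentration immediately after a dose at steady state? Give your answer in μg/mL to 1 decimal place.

τ/t½ = 113/32 ≈ 3.5312, so fraction remaining f = (1/2)^(113/32) ≈ 0.0865.
Accumulation ratio R = 1/(1 − f) ≈ 1/0.9135 ≈ 1.0947.
Single-dose peak C₀ = D/Vd = 2065/103 ≈ 20.049 μg/mL.
Steady-state peak Cmax,ss = C₀·R ≈ 20.049 × 1.0947 ≈ 21.948 μg/mL.

21.9 μg/mL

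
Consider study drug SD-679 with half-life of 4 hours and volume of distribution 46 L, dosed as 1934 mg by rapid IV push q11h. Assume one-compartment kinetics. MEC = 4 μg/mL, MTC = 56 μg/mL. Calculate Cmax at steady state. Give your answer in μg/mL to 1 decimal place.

49.4 μg/mL

Over one 11-h interval, 11/4 ≈ 2.75 half-lives elapse, leaving f ≈ 0.1487 of each dose.
Accumulation ratio R = 1/(1 − f) ≈ 1/0.8513 ≈ 1.1747.
Each bolus raises the concentration by D/Vd = 1934/46 ≈ 42.043 μg/mL.
Steady-state peak Cmax,ss = C₀·R ≈ 42.043 × 1.1747 ≈ 49.388 μg/mL.
Peak 49.4 μg/mL vs MTC 56 μg/mL: below toxic threshold.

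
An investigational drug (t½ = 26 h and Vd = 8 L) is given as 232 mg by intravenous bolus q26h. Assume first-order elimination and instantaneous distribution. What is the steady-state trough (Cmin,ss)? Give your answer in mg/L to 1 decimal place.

The dosing interval is 1 half-life, so f = 2^(−1) = 0.5.
At steady state, R = 1/(1 − 0.5) = 2/1.
Single-dose peak C₀ = D/Vd = 232/8 = 29 mg/L.
Steady-state peak Cmax,ss = C₀·R = 29 × 2/1 ≈ 58.000 mg/L.
Steady-state trough Cmin,ss = Cmax,ss·f ≈ 58.000 × 0.5 ≈ 29.000 mg/L.

29.0 mg/L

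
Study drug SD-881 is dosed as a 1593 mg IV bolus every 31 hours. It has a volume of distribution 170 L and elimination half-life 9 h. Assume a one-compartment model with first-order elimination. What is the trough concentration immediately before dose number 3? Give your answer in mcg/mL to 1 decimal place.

f = (1/2)^(τ/t½) = (1/2)^(31/9) ≈ 0.0919.
C₀ = D/Vd = 1593/170 ≈ 9.371 mcg/mL.
Before the 3rd dose, 2 doses have been given. Superposition: Cmin = C₀·(f + f²).
≈ 9.371 × (0.0919 + 0.0084) ≈ 9.371 × 0.1003 ≈ 0.940 mcg/mL.

0.9 mcg/mL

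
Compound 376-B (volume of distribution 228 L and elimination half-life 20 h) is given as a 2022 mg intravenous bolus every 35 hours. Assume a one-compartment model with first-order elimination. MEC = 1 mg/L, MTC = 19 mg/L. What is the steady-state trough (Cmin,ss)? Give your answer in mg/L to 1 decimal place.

τ/t½ = 35/20 ≈ 1.75, so fraction remaining f = (1/2)^(35/20) ≈ 0.2973.
At steady state, accumulation factor R = 1/(1 − e^(−kτ)) ≈ 1.4231.
Each bolus raises the concentration by D/Vd = 2022/228 ≈ 8.868 mg/L.
Cmax,ss = C₀/(1 − f) ≈ 8.868/0.7027 ≈ 12.620 mg/L.
One interval later, Cmin,ss = Cmax,ss·e^(−kτ) ≈ 12.620 × 0.2973 ≈ 3.752 mg/L.
Trough 3.8 mg/L vs MEC 1 mg/L: adequate.

3.8 mg/L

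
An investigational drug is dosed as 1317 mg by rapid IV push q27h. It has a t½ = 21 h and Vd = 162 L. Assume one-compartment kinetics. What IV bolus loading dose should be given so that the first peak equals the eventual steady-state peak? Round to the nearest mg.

f = (1/2)^(27/21) ≈ 0.410168; accumulation ratio R = 1/(1−f) ≈ 1.69540.
Loading dose to hit Cmax,ss on first dose: D_load = D_maint·R ≈ 1317 × 1.69540 ≈ 2232.84 mg.

2233 mg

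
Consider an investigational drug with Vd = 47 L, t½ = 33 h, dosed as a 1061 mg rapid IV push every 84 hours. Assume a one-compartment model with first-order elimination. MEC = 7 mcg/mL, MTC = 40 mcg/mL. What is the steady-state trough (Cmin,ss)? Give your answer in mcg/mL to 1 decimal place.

τ/t½ = 84/33 ≈ 2.5455, so fraction remaining f = (1/2)^(84/33) ≈ 0.1713.
Single-dose peak C₀ = D/Vd = 1061/47 ≈ 22.574 mcg/mL.
Steady-state trough Cmin,ss = C₀·f/(1−f) ≈ 22.574 × 0.1713/0.8287 ≈ 4.666 mcg/mL.
Trough 4.7 mcg/mL vs MEC 7 mcg/mL: subtherapeutic.

4.7 mcg/mL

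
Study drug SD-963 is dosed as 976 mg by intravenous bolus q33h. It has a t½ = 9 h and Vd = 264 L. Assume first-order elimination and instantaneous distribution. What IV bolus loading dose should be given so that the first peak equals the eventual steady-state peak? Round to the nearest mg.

1059 mg

f = (1/2)^(33/9) ≈ 0.078745; accumulation ratio R = 1/(1−f) ≈ 1.08548.
Loading dose to hit Cmax,ss on first dose: D_load = D_maint·R ≈ 976 × 1.08548 ≈ 1059.43 mg.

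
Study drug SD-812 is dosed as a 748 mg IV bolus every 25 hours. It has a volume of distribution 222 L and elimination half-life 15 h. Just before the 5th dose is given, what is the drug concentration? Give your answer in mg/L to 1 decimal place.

1.5 mg/L

f = (1/2)^(τ/t½) = (1/2)^(25/15) ≈ 0.3150.
C₀ = D/Vd = 748/222 ≈ 3.369 mg/L.
Before the 5th dose, 4 doses have been given. Superposition: Cmin = C₀·(f + f² + … + f^4).
≈ 3.369 × (0.3150 + 0.0992 + 0.0313 + 0.0098) ≈ 3.369 × 0.4553 ≈ 1.534 mg/L.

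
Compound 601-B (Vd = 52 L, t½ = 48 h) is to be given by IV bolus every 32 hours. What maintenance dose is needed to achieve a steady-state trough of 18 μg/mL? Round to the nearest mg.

550 mg

τ/t½ = 32/48 ≈ 0.66667, so f = (1/2)^(32/48) ≈ 0.629961.
Cmin,ss = (D/Vd)·f/(1−f), so D = Cmin,ss·Vd·(1−f)/f.
D = 18 × 52 × (1−f)/f ≈ 18 × 52 × 0.58740 ≈ 549.81 mg.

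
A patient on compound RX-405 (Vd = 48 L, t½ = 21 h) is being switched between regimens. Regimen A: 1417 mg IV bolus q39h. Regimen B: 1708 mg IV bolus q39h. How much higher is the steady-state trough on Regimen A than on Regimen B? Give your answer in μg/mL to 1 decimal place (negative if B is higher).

Regimen A: f = (1/2)^(39/21) ≈ 0.2760; Cmin,ss = (1417/48)·f/(1−f) ≈ 11.254 μg/mL.
Regimen B: f = (1/2)^(39/21) ≈ 0.2760; Cmin,ss = (1708/48)·f/(1−f) ≈ 13.565 μg/mL.
Difference ≈ 11.254 − 13.565 ≈ -2.311 μg/mL.

-2.3 μg/mL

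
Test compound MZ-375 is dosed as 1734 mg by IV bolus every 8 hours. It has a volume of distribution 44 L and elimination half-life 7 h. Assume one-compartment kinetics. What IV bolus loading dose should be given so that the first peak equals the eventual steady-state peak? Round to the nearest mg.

f = (1/2)^(8/7) ≈ 0.452862; accumulation ratio R = 1/(1−f) ≈ 1.82769.
Loading dose to hit Cmax,ss on first dose: D_load = D_maint·R ≈ 1734 × 1.82769 ≈ 3169.21 mg.

3169 mg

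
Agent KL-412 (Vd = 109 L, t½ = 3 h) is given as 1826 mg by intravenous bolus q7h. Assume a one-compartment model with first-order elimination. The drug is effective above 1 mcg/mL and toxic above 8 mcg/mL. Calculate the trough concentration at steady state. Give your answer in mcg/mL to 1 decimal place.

4.1 mcg/mL

k = ln2/t½ = ln2/3 ≈ 0.231049 h⁻¹; fraction remaining f = e^(−kτ) = e^(−0.231049×7) ≈ 0.1984.
Single-dose peak C₀ = D/Vd = 1826/109 ≈ 16.752 mcg/mL.
Steady-state trough Cmin,ss = C₀·f/(1−f) ≈ 16.752 × 0.1984/0.8016 ≈ 4.146 mcg/mL.
Trough 4.1 mcg/mL vs MEC 1 mcg/mL: adequate.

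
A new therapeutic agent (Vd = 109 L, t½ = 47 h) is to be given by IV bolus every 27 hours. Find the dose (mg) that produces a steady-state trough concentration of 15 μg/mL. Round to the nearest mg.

800 mg

τ/t½ = 27/47 ≈ 0.57447, so f = (1/2)^(27/47) ≈ 0.671534.
Cmin,ss = (D/Vd)·f/(1−f), so D = Cmin,ss·Vd·(1−f)/f.
D = 15 × 109 × (1−f)/f ≈ 15 × 109 × 0.48913 ≈ 799.73 mg.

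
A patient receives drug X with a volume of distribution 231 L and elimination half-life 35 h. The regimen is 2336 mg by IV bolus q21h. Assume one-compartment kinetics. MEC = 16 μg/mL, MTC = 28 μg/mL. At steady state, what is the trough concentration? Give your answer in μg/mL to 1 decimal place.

19.6 μg/mL

Over one 21-h interval, 21/35 ≈ 0.6 half-lives elapse, leaving f ≈ 0.6598 of each dose.
At steady state, accumulation factor R = 1/(1 − e^(−kτ)) ≈ 2.9394.
Each bolus raises the concentration by D/Vd = 2336/231 ≈ 10.113 μg/mL.
Steady-state peak Cmax,ss = C₀·R ≈ 10.113 × 2.9394 ≈ 29.726 μg/mL.
Steady-state trough Cmin,ss = Cmax,ss·f ≈ 29.726 × 0.6598 ≈ 19.613 μg/mL.
Trough 19.6 μg/mL vs MEC 16 μg/mL: adequate.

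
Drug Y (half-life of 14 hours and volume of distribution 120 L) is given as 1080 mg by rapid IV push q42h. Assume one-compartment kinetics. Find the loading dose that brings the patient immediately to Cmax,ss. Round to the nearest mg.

1234 mg

f = (1/2)^(42/14) ≈ 0.125000; accumulation ratio R = 1/(1−f) ≈ 1.14286.
Loading dose to hit Cmax,ss on first dose: D_load = D_maint·R ≈ 1080 × 1.14286 ≈ 1234.29 mg.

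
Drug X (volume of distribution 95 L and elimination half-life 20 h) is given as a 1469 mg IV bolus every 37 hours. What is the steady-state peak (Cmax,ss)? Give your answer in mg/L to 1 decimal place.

21.4 mg/L

Over one 37-h interval, 37/20 ≈ 1.85 half-lives elapse, leaving f ≈ 0.2774 of each dose.
At steady state, accumulation factor R = 1/(1 − e^(−kτ)) ≈ 1.3839.
Each bolus raises the concentration by D/Vd = 1469/95 ≈ 15.463 mg/L.
Steady-state peak Cmax,ss = C₀·R ≈ 15.463 × 1.3839 ≈ 21.399 mg/L.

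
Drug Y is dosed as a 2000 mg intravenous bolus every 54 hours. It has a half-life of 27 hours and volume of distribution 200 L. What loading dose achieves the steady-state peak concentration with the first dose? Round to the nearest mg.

f = (1/2)^(54/27) ≈ 0.250000; accumulation ratio R = 1/(1−f) ≈ 1.33333.
Loading dose to hit Cmax,ss on first dose: D_load = D_maint·R ≈ 2000 × 1.33333 ≈ 2666.66 mg.

2667 mg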